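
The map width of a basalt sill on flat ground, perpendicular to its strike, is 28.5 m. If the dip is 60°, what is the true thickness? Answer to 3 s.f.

True thickness t = w · sin(dip) = 28.5 × sin 60°
t = 28.5 × 0.8660 = 24.682 m

24.7 m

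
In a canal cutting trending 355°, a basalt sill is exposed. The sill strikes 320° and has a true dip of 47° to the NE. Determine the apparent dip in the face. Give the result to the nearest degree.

32°

Angle between strike (320°) and section (355°): β = 35°.
tan α = tan 47° × sin 35° = 1.0724 × 0.5736 = 0.6151
α = arctan(0.6151) = 31.60°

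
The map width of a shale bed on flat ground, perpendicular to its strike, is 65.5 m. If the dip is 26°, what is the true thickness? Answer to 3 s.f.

True thickness t = w · sin(dip) = 65.5 × sin 26°
t = 65.5 × 0.4384 = 28.713 m

28.7 m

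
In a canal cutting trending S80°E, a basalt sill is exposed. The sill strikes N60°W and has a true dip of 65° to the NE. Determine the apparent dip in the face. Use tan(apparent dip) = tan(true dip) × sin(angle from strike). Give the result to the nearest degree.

36°

Angle between strike (N60°W) and section (S80°E): β = 20°.
tan(apparent dip) = tan 65° · sin 20° = 0.7335
apparent dip = arctan 0.7335 = 36.26°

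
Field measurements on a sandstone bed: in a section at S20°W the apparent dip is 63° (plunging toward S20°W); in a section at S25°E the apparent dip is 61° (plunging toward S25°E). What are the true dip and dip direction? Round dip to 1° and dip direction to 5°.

true dip 64°, dip direction 185°

The two traces are lines in the plane: v₁ = (sin 200°·cos 63°, cos 200°·cos 63°, −sin 63°), v₂ = (sin 155°·cos 61°, cos 155°·cos 61°, −sin 61°).
n = v₁ × v₂ = (-0.018, -0.318, 0.156) (taken with n_z > 0).
Dip δ = arctan(|n_h|/n_z) = arctan(0.319/0.156) = 64.0°.
Dip direction = azimuth of (n_x, n_y) = atan2(-0.018, -0.318) = 183°.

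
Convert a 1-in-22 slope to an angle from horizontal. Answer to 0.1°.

2.6°

tan θ = 1/22 = 0.0455
θ = arctan(0.0455) = 2.60°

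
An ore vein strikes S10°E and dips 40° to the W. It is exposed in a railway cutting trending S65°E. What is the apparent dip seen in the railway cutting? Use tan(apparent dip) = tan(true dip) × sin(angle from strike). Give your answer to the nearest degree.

35°

The strike is S10°E and the section trends S65°E; the acute angle between them is β = 55°.
tan(apparent dip) = tan 40° · sin 55° = 0.6874
apparent dip = arctan 0.6874 = 34.50°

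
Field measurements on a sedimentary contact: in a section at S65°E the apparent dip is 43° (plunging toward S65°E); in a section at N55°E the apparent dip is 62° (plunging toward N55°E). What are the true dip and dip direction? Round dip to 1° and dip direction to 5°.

true dip 62°, dip direction 055°

Represent each trace as a vector plunging at its apparent dip toward its trend (east-north-up frame): v₁ = (0.663, -0.309, -0.682), v₂ = (0.385, 0.269, -0.883).
The plane normal is n = v₁ × v₂ ∝ (0.457, 0.323, 0.297).
tan δ = √(n_x²+n_y²)/n_z = 0.559/0.297, so δ = 62.0°.
The horizontal component of n points toward azimuth atan2(n_x, n_y) = 55°, the dip direction.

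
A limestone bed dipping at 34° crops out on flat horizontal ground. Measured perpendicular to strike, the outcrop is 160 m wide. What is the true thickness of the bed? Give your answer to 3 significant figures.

True thickness t = w · sin(dip) = 160 × sin 34°
t = 160 × 0.5592 = 89.471 m

89.5 m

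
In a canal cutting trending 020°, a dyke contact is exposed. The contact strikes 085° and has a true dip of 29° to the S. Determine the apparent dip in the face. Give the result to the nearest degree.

The strike is 085° and the section trends 020°; the acute angle between them is β = 65°.
tan α = tan 29° × sin 65° = 0.5543 × 0.9063 = 0.5024
α = arctan(0.5024) = 26.67°

27°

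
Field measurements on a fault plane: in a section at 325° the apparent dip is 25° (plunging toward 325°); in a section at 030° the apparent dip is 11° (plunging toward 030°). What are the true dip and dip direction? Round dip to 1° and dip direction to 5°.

Represent each trace as a vector plunging at its apparent dip toward its trend (east-north-up frame): v₁ = (-0.520, 0.742, -0.423), v₂ = (0.491, 0.850, -0.191).
Cross product v₁ × v₂ gives the pole to the plane: n ∝ (-0.218, 0.307, 0.806).
Dip δ = arctan(|n_h|/n_z) = arctan(0.376/0.806) = 25.0°.
The horizontal component of n points toward azimuth atan2(n_x, n_y) = 325°, the dip direction.

true dip 25°, dip direction 325°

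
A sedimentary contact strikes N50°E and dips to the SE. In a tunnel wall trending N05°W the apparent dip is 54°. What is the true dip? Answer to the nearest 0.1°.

The section is 55° from the strike.
tan δ = tan α / sin β = tan 54° / sin 55° = 1.3764 / 0.8192 = 1.6803
true dip = arctan 1.6803 = 59.24°

59.2°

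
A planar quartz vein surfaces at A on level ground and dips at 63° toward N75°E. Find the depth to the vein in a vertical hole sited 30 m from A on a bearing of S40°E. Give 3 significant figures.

The hole lies 65° from the dip direction, so the down-dip offset is 30 × cos 65° = 12.68 m.
Depth = down-dip offset × tan(dip) = 12.68 × tan 63° = 12.68 × 1.9626
Depth = 24.88 m

24.9 m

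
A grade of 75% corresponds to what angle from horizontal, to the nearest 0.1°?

tan θ = 75/100 = 0.7500
θ = arctan(0.7500) = 36.87°

36.9°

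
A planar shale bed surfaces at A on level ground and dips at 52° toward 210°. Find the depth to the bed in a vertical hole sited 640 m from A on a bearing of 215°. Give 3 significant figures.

The hole lies 5° from the dip direction, so the down-dip offset is 640 × cos 5° = 637.56 m.
Depth = down-dip offset × tan(dip) = 637.56 × tan 52° = 637.56 × 1.2799
Depth = 816.05 m

816 m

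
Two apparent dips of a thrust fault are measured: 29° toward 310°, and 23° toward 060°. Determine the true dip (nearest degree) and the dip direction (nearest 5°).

true dip 41°, dip direction 000°

Each apparent-dip line lies in the plane. As unit vectors (x east, y north, z up), v₁ plunges 29°→310° and v₂ plunges 23°→060°.
n = v₁ × v₂ = (-0.003, 0.648, 0.757) (taken with n_z > 0).
True dip = arccos(n_z / |n|) = arccos(0.7593) = 40.6°.
Dip direction = azimuth of (n_x, n_y) = atan2(-0.003, 0.648) = 360°.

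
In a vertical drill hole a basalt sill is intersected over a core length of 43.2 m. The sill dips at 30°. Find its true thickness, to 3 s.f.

37.4 m

True thickness t = h · cos(dip) = 43.2 × cos 30°
t = 43.2 × 0.8660 = 37.412 m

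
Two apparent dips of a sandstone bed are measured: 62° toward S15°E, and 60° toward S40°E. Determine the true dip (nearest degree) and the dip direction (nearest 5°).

Represent each trace as a vector plunging at its apparent dip toward its trend (east-north-up frame): v₁ = (0.122, -0.453, -0.883), v₂ = (0.321, -0.383, -0.866).
Cross product v₁ × v₂ gives the pole to the plane: n ∝ (0.055, -0.179, 0.099).
True dip = arccos(n_z / |n|) = arccos(0.4693) = 62.0°.
Dip direction = atan2(0.055, -0.179) = 163° (azimuth of n's horizontal projection).

true dip 62°, dip direction 165°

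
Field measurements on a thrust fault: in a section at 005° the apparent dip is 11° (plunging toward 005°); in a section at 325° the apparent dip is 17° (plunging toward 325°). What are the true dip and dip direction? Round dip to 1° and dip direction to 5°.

true dip 17°, dip direction 315°

Each apparent-dip line lies in the plane. As unit vectors (x east, y north, z up), v₁ plunges 11°→005° and v₂ plunges 17°→325°.
n = v₁ × v₂ = (-0.136, 0.130, 0.603) (taken with n_z > 0).
True dip = arccos(n_z / |n|) = arccos(0.9546) = 17.3°.
The horizontal component of n points toward azimuth atan2(n_x, n_y) = 314°, the dip direction.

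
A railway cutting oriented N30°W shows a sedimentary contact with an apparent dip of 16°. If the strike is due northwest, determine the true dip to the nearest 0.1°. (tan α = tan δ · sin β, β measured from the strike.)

47.9°

β = acute angle between strike due northwest and section N30°W = 15°.
tan(true dip) = tan 16° / sin 15° = 1.1079
δ = arctan(1.1079) = 47.93°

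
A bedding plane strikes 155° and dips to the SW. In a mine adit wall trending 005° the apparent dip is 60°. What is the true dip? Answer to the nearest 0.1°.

The section is 30° from the strike.
tan(true dip) = tan 60° / sin 30° = 3.4641
δ = arctan(3.4641) = 73.90°

73.9°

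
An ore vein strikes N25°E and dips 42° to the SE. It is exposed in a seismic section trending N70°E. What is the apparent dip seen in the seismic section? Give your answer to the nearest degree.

The strike is N25°E and the section trends N70°E; the acute angle between them is β = 45°.
tan(apparent dip) = tan 42° · sin 45° = 0.6367
α = arctan(0.6367) = 32.48°

32°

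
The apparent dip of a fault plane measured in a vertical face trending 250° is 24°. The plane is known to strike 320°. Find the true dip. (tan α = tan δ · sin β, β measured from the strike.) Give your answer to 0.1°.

β = acute angle between strike 320° and section 250° = 70°.
tan(true dip) = tan 24° / sin 70° = 0.4738
δ = arctan(0.4738) = 25.35°

25.4°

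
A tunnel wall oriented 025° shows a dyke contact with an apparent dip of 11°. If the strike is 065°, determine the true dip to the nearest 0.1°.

16.8°

β = acute angle between strike 065° and section 025° = 40°.
tan δ = tan α / sin β = tan 11° / sin 40° = 0.1944 / 0.6428 = 0.3024
true dip = arctan 0.3024 = 16.83°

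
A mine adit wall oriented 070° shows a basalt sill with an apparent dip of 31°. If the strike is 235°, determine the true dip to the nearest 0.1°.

66.7°

The section is 15° from the strike.
tan δ = tan α / sin β = tan 31° / sin 15° = 0.6009 / 0.2588 = 2.3215
true dip = arctan 2.3215 = 66.70°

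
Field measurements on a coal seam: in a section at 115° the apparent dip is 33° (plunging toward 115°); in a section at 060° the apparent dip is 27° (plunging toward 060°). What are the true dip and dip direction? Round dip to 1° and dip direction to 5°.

Represent each trace as a vector plunging at its apparent dip toward its trend (east-north-up frame): v₁ = (0.760, -0.354, -0.545), v₂ = (0.772, 0.446, -0.454).
Cross product v₁ × v₂ gives the pole to the plane: n ∝ (0.404, -0.075, 0.612).
tan δ = √(n_x²+n_y²)/n_z = 0.410/0.612, so δ = 33.8°.
Dip direction = azimuth of (n_x, n_y) = atan2(0.404, -0.075) = 101°.

true dip 34°, dip direction 100°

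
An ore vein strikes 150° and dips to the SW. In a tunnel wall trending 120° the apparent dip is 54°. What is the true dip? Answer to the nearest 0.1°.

β = acute angle between strike 150° and section 120° = 30°.
tan(true dip) = tan 54° / sin 30° = 2.7528
δ = arctan(2.7528) = 70.04°

70.0°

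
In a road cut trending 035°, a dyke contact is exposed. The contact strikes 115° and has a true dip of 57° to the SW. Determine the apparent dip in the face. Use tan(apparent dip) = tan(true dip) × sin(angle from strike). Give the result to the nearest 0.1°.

56.6°

The strike is 115° and the section trends 035°; the acute angle between them is β = 80°.
tan(apparent dip) = tan 57° · sin 80° = 1.5165
apparent dip = arctan 1.5165 = 56.60°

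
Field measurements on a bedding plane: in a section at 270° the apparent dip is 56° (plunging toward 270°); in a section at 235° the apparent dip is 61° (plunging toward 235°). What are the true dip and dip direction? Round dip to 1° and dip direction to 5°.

Represent each trace as a vector plunging at its apparent dip toward its trend (east-north-up frame): v₁ = (-0.559, -0.000, -0.829), v₂ = (-0.397, -0.278, -0.875).
Cross product v₁ × v₂ gives the pole to the plane: n ∝ (-0.231, -0.160, 0.155).
tan δ = √(n_x²+n_y²)/n_z = 0.281/0.155, so δ = 61.0°.
Dip direction = atan2(-0.231, -0.160) = 235° (azimuth of n's horizontal projection).

true dip 61°, dip direction 235°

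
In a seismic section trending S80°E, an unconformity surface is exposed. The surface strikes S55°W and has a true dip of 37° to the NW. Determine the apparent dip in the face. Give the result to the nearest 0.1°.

28.1°

Angle between strike (S55°W) and section (S80°E): β = 45°.
tan(apparent dip) = tan 37° · sin 45° = 0.5328
apparent dip = arctan 0.5328 = 28.05°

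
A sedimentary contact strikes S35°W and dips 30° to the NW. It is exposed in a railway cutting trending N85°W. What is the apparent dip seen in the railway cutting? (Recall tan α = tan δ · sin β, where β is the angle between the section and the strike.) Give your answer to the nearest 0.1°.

The strike is S35°W and the section trends N85°W; the acute angle between them is β = 60°.
tan(apparent dip) = tan 30° · sin 60° = 0.5000
α = arctan(0.5000) = 26.57°

26.6°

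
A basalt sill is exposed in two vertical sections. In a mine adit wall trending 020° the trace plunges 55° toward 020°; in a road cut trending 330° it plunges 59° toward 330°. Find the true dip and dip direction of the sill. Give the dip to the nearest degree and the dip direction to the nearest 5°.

true dip 60°, dip direction 345°

Each apparent-dip line lies in the plane. As unit vectors (x east, y north, z up), v₁ plunges 55°→020° and v₂ plunges 59°→330°.
Cross product v₁ × v₂ gives the pole to the plane: n ∝ (-0.097, 0.379, 0.226).
tan δ = √(n_x²+n_y²)/n_z = 0.391/0.226, so δ = 60.0°.
Dip direction = azimuth of (n_x, n_y) = atan2(-0.097, 0.379) = 346°.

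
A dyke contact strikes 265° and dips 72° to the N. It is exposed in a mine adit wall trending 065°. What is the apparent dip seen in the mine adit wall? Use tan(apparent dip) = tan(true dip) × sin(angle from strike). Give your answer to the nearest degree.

Angle between strike (265°) and section (065°): β = 20°.
tan α = tan 72° × sin 20° = 3.0777 × 0.3420 = 1.0526
α = arctan(1.0526) = 46.47°

46°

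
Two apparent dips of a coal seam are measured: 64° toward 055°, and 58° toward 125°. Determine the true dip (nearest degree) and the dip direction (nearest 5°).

true dip 66°, dip direction 080°

Each apparent-dip line lies in the plane. As unit vectors (x east, y north, z up), v₁ plunges 64°→055° and v₂ plunges 58°→125°.
Cross product v₁ × v₂ gives the pole to the plane: n ∝ (0.486, 0.086, 0.218).
tan δ = √(n_x²+n_y²)/n_z = 0.494/0.218, so δ = 66.2°.
The horizontal component of n points toward azimuth atan2(n_x, n_y) = 80°, the dip direction.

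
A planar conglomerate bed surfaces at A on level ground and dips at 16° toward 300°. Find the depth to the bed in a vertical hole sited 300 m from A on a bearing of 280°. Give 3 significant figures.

The hole lies 20° from the dip direction, so the down-dip offset is 300 × cos 20° = 281.91 m.
Depth = down-dip offset × tan(dip) = 281.91 × tan 16° = 281.91 × 0.2867
Depth = 80.84 m

80.8 m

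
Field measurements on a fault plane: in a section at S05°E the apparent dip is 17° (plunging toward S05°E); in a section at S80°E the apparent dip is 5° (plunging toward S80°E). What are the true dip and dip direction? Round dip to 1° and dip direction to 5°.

true dip 17°, dip direction 175°

Represent each trace as a vector plunging at its apparent dip toward its trend (east-north-up frame): v₁ = (0.083, -0.953, -0.292), v₂ = (0.981, -0.173, -0.087).
n = v₁ × v₂ = (0.032, -0.280, 0.920) (taken with n_z > 0).
Dip δ = arctan(|n_h|/n_z) = arctan(0.281/0.920) = 17.0°.
Dip direction = atan2(0.032, -0.280) = 173° (azimuth of n's horizontal projection).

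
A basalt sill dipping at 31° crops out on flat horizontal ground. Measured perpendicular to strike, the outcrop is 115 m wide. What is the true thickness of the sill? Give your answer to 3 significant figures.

True thickness t = w · sin(dip) = 115 × sin 31°
t = 115 × 0.5150 = 59.229 m

59.2 m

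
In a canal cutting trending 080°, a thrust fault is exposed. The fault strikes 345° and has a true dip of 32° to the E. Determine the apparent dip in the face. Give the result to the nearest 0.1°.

31.9°

The strike is 345° and the section trends 080°; the acute angle between them is β = 85°.
tan α = tan 32° × sin 85° = 0.6249 × 0.9962 = 0.6225
apparent dip = arctan 0.6225 = 31.90°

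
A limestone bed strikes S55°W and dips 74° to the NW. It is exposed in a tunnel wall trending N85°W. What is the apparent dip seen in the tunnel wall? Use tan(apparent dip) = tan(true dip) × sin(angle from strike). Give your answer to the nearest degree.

Angle between strike (S55°W) and section (N85°W): β = 40°.
tan α = tan 74° × sin 40° = 3.4874 × 0.6428 = 2.2417
α = arctan(2.2417) = 65.96°

66°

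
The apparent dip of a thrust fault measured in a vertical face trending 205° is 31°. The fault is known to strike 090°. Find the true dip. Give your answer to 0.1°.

33.5°

The section is 65° from the strike.
tan(true dip) = tan 31° / sin 65° = 0.6630
true dip = arctan 0.6630 = 33.54°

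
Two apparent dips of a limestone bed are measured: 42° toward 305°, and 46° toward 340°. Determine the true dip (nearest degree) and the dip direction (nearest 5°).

Each apparent-dip line lies in the plane. As unit vectors (x east, y north, z up), v₁ plunges 42°→305° and v₂ plunges 46°→340°.
The plane normal is n = v₁ × v₂ ∝ (-0.130, 0.279, 0.296).
Dip δ = arctan(|n_h|/n_z) = arctan(0.308/0.296) = 46.1°.
The horizontal component of n points toward azimuth atan2(n_x, n_y) = 335°, the dip direction.

true dip 46°, dip direction 335°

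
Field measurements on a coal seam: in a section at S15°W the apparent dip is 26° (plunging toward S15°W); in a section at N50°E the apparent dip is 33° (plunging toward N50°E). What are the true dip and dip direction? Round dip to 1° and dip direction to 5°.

true dip 62°, dip direction 120°

The two traces are lines in the plane: v₁ = (sin 195°·cos 26°, cos 195°·cos 26°, −sin 26°), v₂ = (sin 50°·cos 33°, cos 50°·cos 33°, −sin 33°).
The plane normal is n = v₁ × v₂ ∝ (0.709, -0.408, 0.432).
Dip δ = arctan(|n_h|/n_z) = arctan(0.818/0.432) = 62.2°.
Dip direction = azimuth of (n_x, n_y) = atan2(0.709, -0.408) = 120°.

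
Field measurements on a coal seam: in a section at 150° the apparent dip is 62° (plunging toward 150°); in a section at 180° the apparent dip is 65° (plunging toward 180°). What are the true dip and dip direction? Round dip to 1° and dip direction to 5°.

The two traces are lines in the plane: v₁ = (sin 150°·cos 62°, cos 150°·cos 62°, −sin 62°), v₂ = (sin 180°·cos 65°, cos 180°·cos 65°, −sin 65°).
Cross product v₁ × v₂ gives the pole to the plane: n ∝ (0.005, -0.213, 0.099).
tan δ = √(n_x²+n_y²)/n_z = 0.213/0.099, so δ = 65.0°.
Dip direction = azimuth of (n_x, n_y) = atan2(0.005, -0.213) = 179°.

true dip 65°, dip direction 180°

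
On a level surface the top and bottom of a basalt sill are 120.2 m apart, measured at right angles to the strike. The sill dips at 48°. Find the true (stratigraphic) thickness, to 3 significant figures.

89.3 m

True thickness t = w · sin(dip) = 120.2 × sin 48°
t = 120.2 × 0.7431 = 89.326 m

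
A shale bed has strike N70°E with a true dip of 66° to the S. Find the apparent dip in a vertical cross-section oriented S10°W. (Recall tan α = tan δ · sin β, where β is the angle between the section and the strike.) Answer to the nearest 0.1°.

62.8°

Angle between strike (N70°E) and section (S10°W): β = 60°.
tan(apparent dip) = tan 66° · sin 60° = 1.9451
apparent dip = arctan 1.9451 = 62.79°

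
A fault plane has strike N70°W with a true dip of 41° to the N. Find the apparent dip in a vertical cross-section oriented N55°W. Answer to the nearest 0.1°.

Angle between strike (N70°W) and section (N55°W): β = 15°.
tan α = tan 41° × sin 15° = 0.8693 × 0.2588 = 0.2250
α = arctan(0.2250) = 12.68°

12.7°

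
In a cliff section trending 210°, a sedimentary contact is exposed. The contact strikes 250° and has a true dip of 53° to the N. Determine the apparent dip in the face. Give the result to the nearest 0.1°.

40.5°

Angle between strike (250°) and section (210°): β = 40°.
tan(apparent dip) = tan 53° · sin 40° = 0.8530
α = arctan(0.8530) = 40.46°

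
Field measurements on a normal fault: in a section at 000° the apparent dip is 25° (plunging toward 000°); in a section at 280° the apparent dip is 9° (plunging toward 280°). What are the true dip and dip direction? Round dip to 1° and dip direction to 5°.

true dip 25°, dip direction 350°

The two traces are lines in the plane: v₁ = (sin 0°·cos 25°, cos 0°·cos 25°, −sin 25°), v₂ = (sin 280°·cos 9°, cos 280°·cos 9°, −sin 9°).
Cross product v₁ × v₂ gives the pole to the plane: n ∝ (-0.069, 0.411, 0.882).
Dip δ = arctan(|n_h|/n_z) = arctan(0.417/0.882) = 25.3°.
The horizontal component of n points toward azimuth atan2(n_x, n_y) = 350°, the dip direction.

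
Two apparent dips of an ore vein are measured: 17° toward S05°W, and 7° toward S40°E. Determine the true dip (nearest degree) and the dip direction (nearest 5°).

Represent each trace as a vector plunging at its apparent dip toward its trend (east-north-up frame): v₁ = (-0.083, -0.953, -0.292), v₂ = (0.638, -0.760, -0.122).
Cross product v₁ × v₂ gives the pole to the plane: n ∝ (-0.106, -0.197, 0.671).
True dip = arccos(n_z / |n|) = arccos(0.9488) = 18.4°.
Dip direction = atan2(-0.106, -0.197) = 208° (azimuth of n's horizontal projection).

true dip 18°, dip direction 210°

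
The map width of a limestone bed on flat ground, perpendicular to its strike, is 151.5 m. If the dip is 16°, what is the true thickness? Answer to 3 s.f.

41.8 m

True thickness t = w · sin(dip) = 151.5 × sin 16°
t = 151.5 × 0.2756 = 41.759 m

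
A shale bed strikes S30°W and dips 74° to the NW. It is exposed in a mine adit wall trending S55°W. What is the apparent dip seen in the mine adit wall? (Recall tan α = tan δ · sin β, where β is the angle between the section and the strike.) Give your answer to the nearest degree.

56°

Angle between strike (S30°W) and section (S55°W): β = 25°.
tan α = tan 74° × sin 25° = 3.4874 × 0.4226 = 1.4738
α = arctan(1.4738) = 55.84°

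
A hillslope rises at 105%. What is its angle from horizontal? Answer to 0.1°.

tan θ = 105/100 = 1.0500
θ = arctan(1.0500) = 46.40°

46.4°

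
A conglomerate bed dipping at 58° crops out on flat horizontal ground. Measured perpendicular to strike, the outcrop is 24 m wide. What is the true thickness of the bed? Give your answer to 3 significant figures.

True thickness t = w · sin(dip) = 24 × sin 58°
t = 24 × 0.8480 = 20.353 m

20.4 m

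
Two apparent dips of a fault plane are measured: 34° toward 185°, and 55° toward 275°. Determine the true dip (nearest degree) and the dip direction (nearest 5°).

true dip 58°, dip direction 250°

Each apparent-dip line lies in the plane. As unit vectors (x east, y north, z up), v₁ plunges 34°→185° and v₂ plunges 55°→275°.
n = v₁ × v₂ = (-0.704, -0.260, 0.476) (taken with n_z > 0).
True dip = arccos(n_z / |n|) = arccos(0.5349) = 57.7°.
Dip direction = atan2(-0.704, -0.260) = 250° (azimuth of n's horizontal projection).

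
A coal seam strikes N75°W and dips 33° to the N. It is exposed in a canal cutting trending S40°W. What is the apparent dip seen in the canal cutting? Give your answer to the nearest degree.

The strike is N75°W and the section trends S40°W; the acute angle between them is β = 65°.
tan α = tan 33° × sin 65° = 0.6494 × 0.9063 = 0.5886
apparent dip = arctan 0.5886 = 30.48°

30°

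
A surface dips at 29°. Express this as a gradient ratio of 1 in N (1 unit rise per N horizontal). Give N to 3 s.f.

1 : N means tan θ = 1/N, so N = 1/tan 29° = 1/0.5543

1 in 1.80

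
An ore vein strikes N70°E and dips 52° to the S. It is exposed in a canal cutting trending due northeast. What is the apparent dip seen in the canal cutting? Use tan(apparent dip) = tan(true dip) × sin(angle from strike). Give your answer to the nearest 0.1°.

28.4°

The strike is N70°E and the section trends due northeast; the acute angle between them is β = 25°.
tan(apparent dip) = tan 52° · sin 25° = 0.5409
apparent dip = arctan 0.5409 = 28.41°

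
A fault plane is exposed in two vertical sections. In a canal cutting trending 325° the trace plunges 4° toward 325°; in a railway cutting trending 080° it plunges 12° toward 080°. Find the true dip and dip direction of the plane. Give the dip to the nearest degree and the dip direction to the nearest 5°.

Represent each trace as a vector plunging at its apparent dip toward its trend (east-north-up frame): v₁ = (-0.572, 0.817, -0.070), v₂ = (0.963, 0.170, -0.208).
The plane normal is n = v₁ × v₂ ∝ (0.158, 0.186, 0.884).
tan δ = √(n_x²+n_y²)/n_z = 0.244/0.884, so δ = 15.4°.
The horizontal component of n points toward azimuth atan2(n_x, n_y) = 40°, the dip direction.

true dip 15°, dip direction 040°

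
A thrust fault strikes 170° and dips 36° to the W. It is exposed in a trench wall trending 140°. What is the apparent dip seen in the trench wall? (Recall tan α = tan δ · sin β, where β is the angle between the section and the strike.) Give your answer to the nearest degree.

Angle between strike (170°) and section (140°): β = 30°.
tan α = tan 36° × sin 30° = 0.7265 × 0.5000 = 0.3633
α = arctan(0.3633) = 19.96°

20°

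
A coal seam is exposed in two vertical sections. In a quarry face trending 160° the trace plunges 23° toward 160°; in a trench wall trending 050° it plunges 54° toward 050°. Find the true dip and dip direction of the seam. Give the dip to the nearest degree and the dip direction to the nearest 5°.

The two traces are lines in the plane: v₁ = (sin 160°·cos 23°, cos 160°·cos 23°, −sin 23°), v₂ = (sin 50°·cos 54°, cos 50°·cos 54°, −sin 54°).
The plane normal is n = v₁ × v₂ ∝ (0.847, 0.079, 0.508).
Dip δ = arctan(|n_h|/n_z) = arctan(0.851/0.508) = 59.1°.
Dip direction = azimuth of (n_x, n_y) = atan2(0.847, 0.079) = 85°.

true dip 59°, dip direction 085°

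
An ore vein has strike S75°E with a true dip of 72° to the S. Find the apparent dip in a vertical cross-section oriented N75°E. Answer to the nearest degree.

57°

The section lies 30° from the strike.
tan(apparent dip) = tan 72° · sin 30° = 1.5388
apparent dip = arctan 1.5388 = 56.98°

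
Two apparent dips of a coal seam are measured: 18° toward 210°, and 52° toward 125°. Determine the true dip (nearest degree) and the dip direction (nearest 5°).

true dip 52°, dip direction 135°

Each apparent-dip line lies in the plane. As unit vectors (x east, y north, z up), v₁ plunges 18°→210° and v₂ plunges 52°→125°.
Cross product v₁ × v₂ gives the pole to the plane: n ∝ (0.540, -0.531, 0.583).
Dip δ = arctan(|n_h|/n_z) = arctan(0.757/0.583) = 52.4°.
Dip direction = azimuth of (n_x, n_y) = atan2(0.540, -0.531) = 134°.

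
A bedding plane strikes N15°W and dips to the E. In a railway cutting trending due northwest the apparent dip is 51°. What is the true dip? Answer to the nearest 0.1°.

68.0°

The section is 30° from the strike.
tan(true dip) = tan 51° / sin 30° = 2.4698
true dip = arctan 2.4698 = 67.96°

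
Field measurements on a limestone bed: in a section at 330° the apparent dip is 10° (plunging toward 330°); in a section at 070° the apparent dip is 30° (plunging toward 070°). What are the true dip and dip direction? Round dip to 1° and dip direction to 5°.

true dip 33°, dip direction 045°

Represent each trace as a vector plunging at its apparent dip toward its trend (east-north-up frame): v₁ = (-0.492, 0.853, -0.174), v₂ = (0.814, 0.296, -0.500).
Cross product v₁ × v₂ gives the pole to the plane: n ∝ (0.375, 0.388, 0.840).
True dip = arccos(n_z / |n|) = arccos(0.8415) = 32.7°.
The horizontal component of n points toward azimuth atan2(n_x, n_y) = 44°, the dip direction.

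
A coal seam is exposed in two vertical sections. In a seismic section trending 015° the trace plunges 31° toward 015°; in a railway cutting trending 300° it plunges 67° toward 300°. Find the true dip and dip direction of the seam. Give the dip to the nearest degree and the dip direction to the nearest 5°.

Each apparent-dip line lies in the plane. As unit vectors (x east, y north, z up), v₁ plunges 31°→015° and v₂ plunges 67°→300°.
The plane normal is n = v₁ × v₂ ∝ (-0.662, 0.378, 0.324).
Dip δ = arctan(|n_h|/n_z) = arctan(0.762/0.324) = 67.0°.
Dip direction = azimuth of (n_x, n_y) = atan2(-0.662, 0.378) = 300°.

true dip 67°, dip direction 300°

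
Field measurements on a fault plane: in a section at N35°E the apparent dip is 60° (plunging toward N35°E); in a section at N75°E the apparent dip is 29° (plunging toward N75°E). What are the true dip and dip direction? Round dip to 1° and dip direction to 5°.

true dip 65°, dip direction 000°

The two traces are lines in the plane: v₁ = (sin 35°·cos 60°, cos 35°·cos 60°, −sin 60°), v₂ = (sin 75°·cos 29°, cos 75°·cos 29°, −sin 29°).
n = v₁ × v₂ = (0.003, 0.593, 0.281) (taken with n_z > 0).
True dip = arccos(n_z / |n|) = arccos(0.4286) = 64.6°.
Dip direction = atan2(0.003, 0.593) = 0° (azimuth of n's horizontal projection).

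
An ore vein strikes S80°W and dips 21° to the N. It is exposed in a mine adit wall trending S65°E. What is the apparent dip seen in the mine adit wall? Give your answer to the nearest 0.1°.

The strike is S80°W and the section trends S65°E; the acute angle between them is β = 35°.
tan α = tan 21° × sin 35° = 0.3839 × 0.5736 = 0.2202
α = arctan(0.2202) = 12.42°

12.4°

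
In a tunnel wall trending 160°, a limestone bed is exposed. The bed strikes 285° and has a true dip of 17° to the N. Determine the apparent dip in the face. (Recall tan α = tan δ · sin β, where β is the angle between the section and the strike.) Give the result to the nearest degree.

Angle between strike (285°) and section (160°): β = 55°.
tan(apparent dip) = tan 17° · sin 55° = 0.2504
apparent dip = arctan 0.2504 = 14.06°

14°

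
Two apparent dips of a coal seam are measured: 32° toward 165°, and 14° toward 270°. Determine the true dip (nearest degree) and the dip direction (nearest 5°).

true dip 37°, dip direction 200°

Represent each trace as a vector plunging at its apparent dip toward its trend (east-north-up frame): v₁ = (0.219, -0.819, -0.530), v₂ = (-0.970, -0.000, -0.242).
The plane normal is n = v₁ × v₂ ∝ (-0.198, -0.567, 0.795).
True dip = arccos(n_z / |n|) = arccos(0.7977) = 37.1°.
Dip direction = azimuth of (n_x, n_y) = atan2(-0.198, -0.567) = 199°.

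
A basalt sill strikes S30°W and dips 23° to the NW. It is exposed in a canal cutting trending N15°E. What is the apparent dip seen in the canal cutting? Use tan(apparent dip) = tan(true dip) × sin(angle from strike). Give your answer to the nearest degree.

Angle between strike (S30°W) and section (N15°E): β = 15°.
tan(apparent dip) = tan 23° · sin 15° = 0.1099
apparent dip = arctan 0.1099 = 6.27°

6°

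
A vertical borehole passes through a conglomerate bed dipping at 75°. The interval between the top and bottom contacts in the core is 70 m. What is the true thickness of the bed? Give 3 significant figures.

18.1 m

True thickness t = h · cos(dip) = 70 × cos 75°
t = 70 × 0.2588 = 18.117 m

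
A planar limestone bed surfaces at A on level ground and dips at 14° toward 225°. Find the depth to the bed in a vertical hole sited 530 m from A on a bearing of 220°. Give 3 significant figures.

132 m

The hole lies 5° from the dip direction, so the down-dip offset is 530 × cos 5° = 527.98 m.
Depth = down-dip offset × tan(dip) = 527.98 × tan 14° = 527.98 × 0.2493
Depth = 131.64 m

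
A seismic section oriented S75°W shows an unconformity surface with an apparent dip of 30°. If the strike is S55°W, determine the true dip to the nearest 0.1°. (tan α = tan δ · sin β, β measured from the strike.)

59.4°

β = acute angle between strike S55°W and section S75°W = 20°.
tan(true dip) = tan 30° / sin 20° = 1.6881
δ = arctan(1.6881) = 59.36°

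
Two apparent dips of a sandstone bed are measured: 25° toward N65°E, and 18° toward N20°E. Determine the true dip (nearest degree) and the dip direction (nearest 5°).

Represent each trace as a vector plunging at its apparent dip toward its trend (east-north-up frame): v₁ = (0.821, 0.383, -0.423), v₂ = (0.325, 0.894, -0.309).
The plane normal is n = v₁ × v₂ ∝ (0.259, 0.116, 0.609).
True dip = arccos(n_z / |n|) = arccos(0.9063) = 25.0°.
The horizontal component of n points toward azimuth atan2(n_x, n_y) = 66°, the dip direction.

true dip 25°, dip direction 065°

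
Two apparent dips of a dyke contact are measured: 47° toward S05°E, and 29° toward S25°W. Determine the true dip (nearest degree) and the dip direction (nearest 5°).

Each apparent-dip line lies in the plane. As unit vectors (x east, y north, z up), v₁ plunges 47°→S05°E and v₂ plunges 29°→S25°W.
n = v₁ × v₂ = (0.250, -0.299, 0.298) (taken with n_z > 0).
True dip = arccos(n_z / |n|) = arccos(0.6074) = 52.6°.
The horizontal component of n points toward azimuth atan2(n_x, n_y) = 140°, the dip direction.

true dip 53°, dip direction 140°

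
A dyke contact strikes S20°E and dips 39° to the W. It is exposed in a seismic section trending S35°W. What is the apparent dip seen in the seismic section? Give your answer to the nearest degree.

34°

The section lies 55° from the strike.
tan(apparent dip) = tan 39° · sin 55° = 0.6633
α = arctan(0.6633) = 33.56°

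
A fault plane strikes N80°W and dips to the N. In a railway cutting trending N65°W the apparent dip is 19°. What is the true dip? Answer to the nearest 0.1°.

53.1°

β = acute angle between strike N80°W and section N65°W = 15°.
tan(true dip) = tan 19° / sin 15° = 1.3304
δ = arctan(1.3304) = 53.07°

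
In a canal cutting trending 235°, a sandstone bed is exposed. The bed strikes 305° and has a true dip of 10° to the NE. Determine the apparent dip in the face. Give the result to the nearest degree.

The section lies 70° from the strike.
tan(apparent dip) = tan 10° · sin 70° = 0.1657
α = arctan(0.1657) = 9.41°

9°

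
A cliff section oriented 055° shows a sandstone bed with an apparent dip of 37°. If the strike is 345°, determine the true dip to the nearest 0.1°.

β = acute angle between strike 345° and section 055° = 70°.
tan δ = tan α / sin β = tan 37° / sin 70° = 0.7536 / 0.9397 = 0.8019
δ = arctan(0.8019) = 38.73°

38.7°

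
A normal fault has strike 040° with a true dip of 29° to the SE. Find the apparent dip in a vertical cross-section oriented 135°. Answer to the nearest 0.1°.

The section lies 85° from the strike.
tan α = tan 29° × sin 85° = 0.5543 × 0.9962 = 0.5522
apparent dip = arctan 0.5522 = 28.91°

28.9°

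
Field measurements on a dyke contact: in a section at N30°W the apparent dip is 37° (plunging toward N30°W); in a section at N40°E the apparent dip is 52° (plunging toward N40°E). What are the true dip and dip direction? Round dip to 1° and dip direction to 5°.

Represent each trace as a vector plunging at its apparent dip toward its trend (east-north-up frame): v₁ = (-0.399, 0.692, -0.602), v₂ = (0.396, 0.472, -0.788).
n = v₁ × v₂ = (0.261, 0.553, 0.462) (taken with n_z > 0).
True dip = arccos(n_z / |n|) = arccos(0.6029) = 52.9°.
The horizontal component of n points toward azimuth atan2(n_x, n_y) = 25°, the dip direction.

true dip 53°, dip direction 025°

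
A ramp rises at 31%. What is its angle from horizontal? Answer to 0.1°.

17.2°

tan θ = 31/100 = 0.3100
θ = arctan(0.3100) = 17.22°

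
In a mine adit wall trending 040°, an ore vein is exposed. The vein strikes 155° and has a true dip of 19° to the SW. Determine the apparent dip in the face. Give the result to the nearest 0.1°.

The section lies 65° from the strike.
tan(apparent dip) = tan 19° · sin 65° = 0.3121
α = arctan(0.3121) = 17.33°

17.3°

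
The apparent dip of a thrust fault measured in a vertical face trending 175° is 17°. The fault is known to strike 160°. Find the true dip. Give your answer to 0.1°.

The section is 15° from the strike.
tan δ = tan α / sin β = tan 17° / sin 15° = 0.3057 / 0.2588 = 1.1813
true dip = arctan 1.1813 = 49.75°

49.8°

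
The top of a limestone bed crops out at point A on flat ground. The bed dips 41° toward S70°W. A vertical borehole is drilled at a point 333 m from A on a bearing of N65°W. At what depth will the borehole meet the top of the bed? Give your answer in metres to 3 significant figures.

205 m

The hole lies 45° from the dip direction, so the down-dip offset is 333 × cos 45° = 235.47 m.
Depth = down-dip offset × tan(dip) = 235.47 × tan 41° = 235.47 × 0.8693
Depth = 204.69 m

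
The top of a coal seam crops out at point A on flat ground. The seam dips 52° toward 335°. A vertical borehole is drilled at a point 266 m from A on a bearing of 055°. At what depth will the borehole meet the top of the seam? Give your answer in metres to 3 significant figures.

59.1 m

The hole lies 80° from the dip direction, so the down-dip offset is 266 × cos 80° = 46.19 m.
Depth = down-dip offset × tan(dip) = 46.19 × tan 52° = 46.19 × 1.2799
Depth = 59.12 m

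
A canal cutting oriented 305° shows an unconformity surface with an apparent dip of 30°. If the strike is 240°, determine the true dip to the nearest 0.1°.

β = acute angle between strike 240° and section 305° = 65°.
tan(true dip) = tan 30° / sin 65° = 0.6370
true dip = arctan 0.6370 = 32.50°

32.5°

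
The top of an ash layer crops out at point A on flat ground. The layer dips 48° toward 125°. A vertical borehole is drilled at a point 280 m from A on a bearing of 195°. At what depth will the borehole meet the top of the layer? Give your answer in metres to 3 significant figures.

106 m

The hole lies 70° from the dip direction, so the down-dip offset is 280 × cos 70° = 95.77 m.
Depth = down-dip offset × tan(dip) = 95.77 × tan 48° = 95.77 × 1.1106
Depth = 106.36 m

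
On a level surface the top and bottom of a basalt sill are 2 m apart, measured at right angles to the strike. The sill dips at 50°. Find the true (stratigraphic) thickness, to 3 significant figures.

True thickness t = w · sin(dip) = 2 × sin 50°
t = 2 × 0.7660 = 1.532 m

1.53 m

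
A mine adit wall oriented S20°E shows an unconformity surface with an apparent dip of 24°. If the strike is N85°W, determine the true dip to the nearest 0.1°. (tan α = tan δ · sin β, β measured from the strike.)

The section is 65° from the strike.
tan(true dip) = tan 24° / sin 65° = 0.4913
true dip = arctan 0.4913 = 26.16°

26.2°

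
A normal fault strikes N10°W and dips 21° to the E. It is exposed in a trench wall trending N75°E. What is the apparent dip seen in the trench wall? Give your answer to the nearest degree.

The section lies 85° from the strike.
tan α = tan 21° × sin 85° = 0.3839 × 0.9962 = 0.3824
apparent dip = arctan 0.3824 = 20.93°

21°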